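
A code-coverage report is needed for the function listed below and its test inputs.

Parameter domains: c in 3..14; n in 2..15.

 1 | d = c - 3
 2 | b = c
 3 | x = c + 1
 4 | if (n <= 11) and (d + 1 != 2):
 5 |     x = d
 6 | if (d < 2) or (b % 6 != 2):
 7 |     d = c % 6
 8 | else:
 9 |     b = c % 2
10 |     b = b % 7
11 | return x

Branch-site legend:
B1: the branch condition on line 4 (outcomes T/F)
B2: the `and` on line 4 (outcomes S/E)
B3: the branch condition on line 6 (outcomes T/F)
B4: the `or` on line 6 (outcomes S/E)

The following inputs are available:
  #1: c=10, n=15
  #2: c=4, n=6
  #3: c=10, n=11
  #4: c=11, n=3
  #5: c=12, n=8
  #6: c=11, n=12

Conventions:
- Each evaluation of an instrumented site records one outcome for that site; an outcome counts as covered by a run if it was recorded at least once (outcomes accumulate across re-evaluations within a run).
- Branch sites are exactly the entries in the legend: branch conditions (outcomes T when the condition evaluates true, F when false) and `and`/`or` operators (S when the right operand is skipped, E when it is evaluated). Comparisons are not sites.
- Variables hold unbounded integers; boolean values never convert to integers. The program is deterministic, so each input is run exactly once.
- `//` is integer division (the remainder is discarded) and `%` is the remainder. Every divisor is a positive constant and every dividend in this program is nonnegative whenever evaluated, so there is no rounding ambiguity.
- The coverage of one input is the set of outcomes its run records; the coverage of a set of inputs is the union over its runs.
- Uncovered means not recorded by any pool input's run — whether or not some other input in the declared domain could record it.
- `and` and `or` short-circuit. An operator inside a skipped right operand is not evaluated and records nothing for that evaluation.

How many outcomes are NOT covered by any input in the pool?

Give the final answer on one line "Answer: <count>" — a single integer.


run #1 (c=10, n=15) runs B2->S, B1->F, B4->E, B3->T; records B1=F, B2=S, B3=T, B4=E
run #2 (c=4, n=6) runs B2->E, B1->F, B4->S, B3->T; records B1=F, B2=E, B3=T, B4=S
run #3 (c=10, n=11) runs B2->E, B1->T, B4->E, B3->T; records B1=T, B2=E, B3=T, B4=E
run #4 (c=11, n=3) runs B2->E, B1->T, B4->E, B3->T; records B1=T, B2=E, B3=T, B4=E
run #5 (c=12, n=8) runs B2->E, B1->T, B4->E, B3->T; records B1=T, B2=E, B3=T, B4=E
run #6 (c=11, n=12) runs B2->S, B1->F, B4->E, B3->T; records B1=F, B2=S, B3=T, B4=E
union over the pool: B1=T, B1=F, B2=S, B2=E, B3=T, B4=S, B4=E
uncovered (1 of 8): B3=F
Answer: 1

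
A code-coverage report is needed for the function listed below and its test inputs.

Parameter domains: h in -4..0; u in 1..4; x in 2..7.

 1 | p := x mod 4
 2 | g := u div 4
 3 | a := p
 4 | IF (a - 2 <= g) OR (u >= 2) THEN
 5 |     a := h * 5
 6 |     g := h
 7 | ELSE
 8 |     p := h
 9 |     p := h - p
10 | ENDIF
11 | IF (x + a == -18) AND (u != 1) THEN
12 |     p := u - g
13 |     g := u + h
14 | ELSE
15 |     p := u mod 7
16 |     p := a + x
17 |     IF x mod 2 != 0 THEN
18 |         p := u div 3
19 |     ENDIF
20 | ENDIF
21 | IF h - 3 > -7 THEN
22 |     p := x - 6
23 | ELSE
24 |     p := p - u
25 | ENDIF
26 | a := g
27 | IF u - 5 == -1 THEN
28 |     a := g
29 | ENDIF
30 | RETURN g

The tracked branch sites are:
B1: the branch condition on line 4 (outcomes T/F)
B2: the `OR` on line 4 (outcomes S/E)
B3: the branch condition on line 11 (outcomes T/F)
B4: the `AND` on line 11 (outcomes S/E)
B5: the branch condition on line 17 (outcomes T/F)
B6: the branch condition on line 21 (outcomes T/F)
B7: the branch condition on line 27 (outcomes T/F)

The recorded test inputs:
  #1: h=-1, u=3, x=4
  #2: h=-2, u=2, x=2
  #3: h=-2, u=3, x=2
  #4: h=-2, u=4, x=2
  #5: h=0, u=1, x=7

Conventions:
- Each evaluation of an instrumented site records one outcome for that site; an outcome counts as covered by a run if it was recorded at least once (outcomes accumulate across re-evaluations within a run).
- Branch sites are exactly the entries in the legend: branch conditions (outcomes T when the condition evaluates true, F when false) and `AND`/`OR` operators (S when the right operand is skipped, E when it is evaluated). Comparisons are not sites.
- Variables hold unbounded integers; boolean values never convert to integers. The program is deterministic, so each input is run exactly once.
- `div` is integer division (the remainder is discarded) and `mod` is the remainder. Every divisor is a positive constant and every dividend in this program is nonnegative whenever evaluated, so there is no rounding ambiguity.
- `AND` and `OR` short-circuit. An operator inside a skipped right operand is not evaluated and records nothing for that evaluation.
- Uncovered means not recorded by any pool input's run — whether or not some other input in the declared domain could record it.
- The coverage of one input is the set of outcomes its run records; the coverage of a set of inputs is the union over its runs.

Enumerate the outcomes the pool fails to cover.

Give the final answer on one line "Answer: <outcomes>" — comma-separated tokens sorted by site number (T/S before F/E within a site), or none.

input #1 (h=-1, u=3, x=4): events B2->S, B1->T, B4->S, B3->F, B5->F, B6->T, B7->F; covers B1=T, B2=S, B3=F, B4=S, B5=F, B6=T, B7=F
input #2 (h=-2, u=2, x=2): events B2->S, B1->T, B4->S, B3->F, B5->F, B6->T, B7->F; covers B1=T, B2=S, B3=F, B4=S, B5=F, B6=T, B7=F
input #3 (h=-2, u=3, x=2): events B2->S, B1->T, B4->S, B3->F, B5->F, B6->T, B7->F; covers B1=T, B2=S, B3=F, B4=S, B5=F, B6=T, B7=F
input #4 (h=-2, u=4, x=2): events B2->S, B1->T, B4->S, B3->F, B5->F, B6->T, B7->T; covers B1=T, B2=S, B3=F, B4=S, B5=F, B6=T, B7=T
input #5 (h=0, u=1, x=7): events B2->E, B1->F, B4->S, B3->F, B5->T, B6->T, B7->F; covers B1=F, B2=E, B3=F, B4=S, B5=T, B6=T, B7=F
union over the pool: B1=T, B1=F, B2=S, B2=E, B3=F, B4=S, B5=T, B5=F, B6=T, B7=T, B7=F
uncovered (3 of 14): B3=T, B4=E, B6=F

Answer: B3=T, B4=E, B6=F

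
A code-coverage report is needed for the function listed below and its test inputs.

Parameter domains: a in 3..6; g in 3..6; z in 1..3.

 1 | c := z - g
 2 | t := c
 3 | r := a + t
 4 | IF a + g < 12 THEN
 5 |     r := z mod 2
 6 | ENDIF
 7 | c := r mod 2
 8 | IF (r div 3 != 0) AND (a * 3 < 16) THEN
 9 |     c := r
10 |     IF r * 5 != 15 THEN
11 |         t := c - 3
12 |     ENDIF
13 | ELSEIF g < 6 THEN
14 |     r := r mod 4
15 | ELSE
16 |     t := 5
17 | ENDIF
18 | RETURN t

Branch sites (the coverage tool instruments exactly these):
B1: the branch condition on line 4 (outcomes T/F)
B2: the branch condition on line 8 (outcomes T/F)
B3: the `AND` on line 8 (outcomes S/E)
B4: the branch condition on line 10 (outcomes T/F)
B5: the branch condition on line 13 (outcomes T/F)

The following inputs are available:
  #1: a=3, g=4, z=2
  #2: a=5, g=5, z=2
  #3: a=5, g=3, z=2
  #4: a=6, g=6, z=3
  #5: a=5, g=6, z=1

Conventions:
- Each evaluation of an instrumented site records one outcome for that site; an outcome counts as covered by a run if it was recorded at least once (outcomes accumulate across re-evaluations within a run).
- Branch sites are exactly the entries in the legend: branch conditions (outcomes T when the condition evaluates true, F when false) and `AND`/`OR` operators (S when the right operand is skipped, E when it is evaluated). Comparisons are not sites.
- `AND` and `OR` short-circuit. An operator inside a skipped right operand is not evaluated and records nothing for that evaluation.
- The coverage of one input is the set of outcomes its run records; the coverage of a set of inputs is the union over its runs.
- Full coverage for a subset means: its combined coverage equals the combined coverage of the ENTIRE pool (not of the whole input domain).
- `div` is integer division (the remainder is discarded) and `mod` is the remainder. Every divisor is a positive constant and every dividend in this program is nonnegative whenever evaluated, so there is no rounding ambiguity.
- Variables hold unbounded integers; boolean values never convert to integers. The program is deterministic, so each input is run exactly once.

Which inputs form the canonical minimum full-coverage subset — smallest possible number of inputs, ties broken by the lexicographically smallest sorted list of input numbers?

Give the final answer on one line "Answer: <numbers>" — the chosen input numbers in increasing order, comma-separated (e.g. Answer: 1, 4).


input #1 (a=3, g=4, z=2): covers B1=T, B2=F, B3=S, B5=T
input #2 (a=5, g=5, z=2): covers B1=T, B2=F, B3=S, B5=T
input #3 (a=5, g=3, z=2): covers B1=T, B2=F, B3=S, B5=T
input #4 (a=6, g=6, z=3): covers B1=F, B2=F, B3=E, B5=F
input #5 (a=5, g=6, z=1): covers B1=T, B2=F, B3=S, B5=F
union over all inputs: B1=T, B1=F, B2=F, B3=S, B3=E, B5=T, B5=F (7 outcomes)
size 1 is not enough: best union over all size-1 subsets is 4/7
at size 2, {1, 4} reaches all 7 outcomes; every lexicographically earlier size-2 subset fails
Answer: 1, 4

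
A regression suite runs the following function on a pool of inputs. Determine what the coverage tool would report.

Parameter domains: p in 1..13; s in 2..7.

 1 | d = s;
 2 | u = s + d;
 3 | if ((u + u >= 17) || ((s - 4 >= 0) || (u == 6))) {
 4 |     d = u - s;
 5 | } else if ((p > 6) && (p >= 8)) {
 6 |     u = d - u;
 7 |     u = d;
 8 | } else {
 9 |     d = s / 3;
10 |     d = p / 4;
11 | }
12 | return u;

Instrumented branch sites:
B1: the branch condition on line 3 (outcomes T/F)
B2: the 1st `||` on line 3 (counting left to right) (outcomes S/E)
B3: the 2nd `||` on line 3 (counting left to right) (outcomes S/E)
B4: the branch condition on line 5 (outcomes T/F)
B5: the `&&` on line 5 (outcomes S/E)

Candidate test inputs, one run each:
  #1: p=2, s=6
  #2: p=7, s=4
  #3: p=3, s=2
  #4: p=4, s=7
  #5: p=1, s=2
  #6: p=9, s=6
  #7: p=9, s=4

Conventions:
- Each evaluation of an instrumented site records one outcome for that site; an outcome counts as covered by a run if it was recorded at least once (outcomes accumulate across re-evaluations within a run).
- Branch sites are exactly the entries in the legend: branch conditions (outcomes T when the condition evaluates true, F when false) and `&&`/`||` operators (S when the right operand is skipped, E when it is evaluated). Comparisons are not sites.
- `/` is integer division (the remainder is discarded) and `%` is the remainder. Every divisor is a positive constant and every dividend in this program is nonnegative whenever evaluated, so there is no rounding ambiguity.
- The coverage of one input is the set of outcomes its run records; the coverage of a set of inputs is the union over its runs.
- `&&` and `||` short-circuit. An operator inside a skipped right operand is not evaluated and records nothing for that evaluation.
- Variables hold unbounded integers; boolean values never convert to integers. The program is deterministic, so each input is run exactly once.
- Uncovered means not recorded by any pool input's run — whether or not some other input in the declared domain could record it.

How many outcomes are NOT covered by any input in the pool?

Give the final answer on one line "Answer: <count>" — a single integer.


input #1, p=2, s=6: events B2->S, B1->T; outcomes B1=T, B2=S
input #2, p=7, s=4: events B2->E, B3->S, B1->T; outcomes B1=T, B2=E, B3=S
input #3, p=3, s=2: events B2->E, B3->E, B1->F, B5->S, B4->F; outcomes B1=F, B2=E, B3=E, B4=F, B5=S
input #4, p=4, s=7: events B2->S, B1->T; outcomes B1=T, B2=S
input #5, p=1, s=2: events B2->E, B3->E, B1->F, B5->S, B4->F; outcomes B1=F, B2=E, B3=E, B4=F, B5=S
input #6, p=9, s=6: events B2->S, B1->T; outcomes B1=T, B2=S
input #7, p=9, s=4: events B2->E, B3->S, B1->T; outcomes B1=T, B2=E, B3=S
union over the pool: B1=T, B1=F, B2=S, B2=E, B3=S, B3=E, B4=F, B5=S
uncovered (2 of 10): B4=T, B5=E
Answer: 2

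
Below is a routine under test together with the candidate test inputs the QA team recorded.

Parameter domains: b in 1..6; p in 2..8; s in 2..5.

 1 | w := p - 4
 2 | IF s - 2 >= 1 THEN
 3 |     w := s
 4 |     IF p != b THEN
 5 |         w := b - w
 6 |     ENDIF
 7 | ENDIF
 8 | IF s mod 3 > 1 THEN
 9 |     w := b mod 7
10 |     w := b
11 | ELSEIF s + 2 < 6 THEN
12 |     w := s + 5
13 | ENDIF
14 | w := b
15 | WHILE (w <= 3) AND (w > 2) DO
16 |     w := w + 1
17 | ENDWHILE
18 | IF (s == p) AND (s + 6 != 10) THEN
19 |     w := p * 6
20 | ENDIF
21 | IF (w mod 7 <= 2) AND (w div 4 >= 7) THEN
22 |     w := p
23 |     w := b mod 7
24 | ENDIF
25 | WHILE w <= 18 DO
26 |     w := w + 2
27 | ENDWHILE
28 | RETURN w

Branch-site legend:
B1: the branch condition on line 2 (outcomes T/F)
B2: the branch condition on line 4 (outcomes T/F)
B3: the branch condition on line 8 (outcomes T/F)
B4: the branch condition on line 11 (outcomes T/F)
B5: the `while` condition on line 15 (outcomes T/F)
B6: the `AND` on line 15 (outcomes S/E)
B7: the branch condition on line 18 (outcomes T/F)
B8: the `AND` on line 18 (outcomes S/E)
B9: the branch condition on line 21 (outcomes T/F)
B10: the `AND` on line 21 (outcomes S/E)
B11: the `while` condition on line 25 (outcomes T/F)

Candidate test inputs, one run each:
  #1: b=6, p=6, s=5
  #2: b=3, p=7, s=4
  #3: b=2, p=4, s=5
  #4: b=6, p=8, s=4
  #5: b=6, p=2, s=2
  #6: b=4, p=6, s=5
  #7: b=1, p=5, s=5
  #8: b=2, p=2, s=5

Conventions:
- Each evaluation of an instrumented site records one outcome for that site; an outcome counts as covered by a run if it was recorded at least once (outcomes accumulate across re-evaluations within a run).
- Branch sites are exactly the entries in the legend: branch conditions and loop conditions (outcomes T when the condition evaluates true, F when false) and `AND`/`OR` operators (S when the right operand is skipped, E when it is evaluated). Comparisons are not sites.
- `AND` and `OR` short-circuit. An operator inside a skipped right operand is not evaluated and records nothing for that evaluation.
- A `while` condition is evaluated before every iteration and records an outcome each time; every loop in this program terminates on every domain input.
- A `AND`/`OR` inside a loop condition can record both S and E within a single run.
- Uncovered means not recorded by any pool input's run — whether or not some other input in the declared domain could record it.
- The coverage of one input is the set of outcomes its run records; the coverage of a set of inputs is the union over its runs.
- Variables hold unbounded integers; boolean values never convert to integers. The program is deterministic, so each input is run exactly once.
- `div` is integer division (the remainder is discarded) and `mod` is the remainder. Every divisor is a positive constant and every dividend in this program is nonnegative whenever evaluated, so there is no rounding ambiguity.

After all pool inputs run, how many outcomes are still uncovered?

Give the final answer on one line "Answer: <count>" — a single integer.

#1 (b=6, p=6, s=5) -> covered: B1=T, B2=F, B3=T, B5=F, B6=S, B7=F, B8=S, B9=F, B10=S, B11=T, B11=F
#2 (b=3, p=7, s=4) -> covered: B1=T, B2=T, B3=F, B4=F, B5=T, B5=F, B6=S, B6=E, B7=F, B8=S, B9=F, B10=S, B11=T, B11=F
#3 (b=2, p=4, s=5) -> covered: B1=T, B2=T, B3=T, B5=F, B6=E, B7=F, B8=S, B9=F, B10=E, B11=T, B11=F
#4 (b=6, p=8, s=4) -> covered: B1=T, B2=T, B3=F, B4=F, B5=F, B6=S, B7=F, B8=S, B9=F, B10=S, B11=T, B11=F
#5 (b=6, p=2, s=2) -> covered: B1=F, B3=T, B5=F, B6=S, B7=T, B8=E, B9=F, B10=S, B11=T, B11=F
#6 (b=4, p=6, s=5) -> covered: B1=T, B2=T, B3=T, B5=F, B6=S, B7=F, B8=S, B9=F, B10=S, B11=T, B11=F
#7 (b=1, p=5, s=5) -> covered: B1=T, B2=T, B3=T, B5=F, B6=E, B7=T, B8=E, B9=T, B10=E, B11=T, B11=F
#8 (b=2, p=2, s=5) -> covered: B1=T, B2=F, B3=T, B5=F, B6=E, B7=F, B8=S, B9=F, B10=E, B11=T, B11=F
union over the pool: B1=T, B1=F, B2=T, B2=F, B3=T, B3=F, B4=F, B5=T, B5=F, B6=S, B6=E, B7=T, B7=F, B8=S, B8=E, B9=T, B9=F, B10=S, B10=E, B11=T, B11=F
uncovered (1 of 22): B4=T

Answer: 1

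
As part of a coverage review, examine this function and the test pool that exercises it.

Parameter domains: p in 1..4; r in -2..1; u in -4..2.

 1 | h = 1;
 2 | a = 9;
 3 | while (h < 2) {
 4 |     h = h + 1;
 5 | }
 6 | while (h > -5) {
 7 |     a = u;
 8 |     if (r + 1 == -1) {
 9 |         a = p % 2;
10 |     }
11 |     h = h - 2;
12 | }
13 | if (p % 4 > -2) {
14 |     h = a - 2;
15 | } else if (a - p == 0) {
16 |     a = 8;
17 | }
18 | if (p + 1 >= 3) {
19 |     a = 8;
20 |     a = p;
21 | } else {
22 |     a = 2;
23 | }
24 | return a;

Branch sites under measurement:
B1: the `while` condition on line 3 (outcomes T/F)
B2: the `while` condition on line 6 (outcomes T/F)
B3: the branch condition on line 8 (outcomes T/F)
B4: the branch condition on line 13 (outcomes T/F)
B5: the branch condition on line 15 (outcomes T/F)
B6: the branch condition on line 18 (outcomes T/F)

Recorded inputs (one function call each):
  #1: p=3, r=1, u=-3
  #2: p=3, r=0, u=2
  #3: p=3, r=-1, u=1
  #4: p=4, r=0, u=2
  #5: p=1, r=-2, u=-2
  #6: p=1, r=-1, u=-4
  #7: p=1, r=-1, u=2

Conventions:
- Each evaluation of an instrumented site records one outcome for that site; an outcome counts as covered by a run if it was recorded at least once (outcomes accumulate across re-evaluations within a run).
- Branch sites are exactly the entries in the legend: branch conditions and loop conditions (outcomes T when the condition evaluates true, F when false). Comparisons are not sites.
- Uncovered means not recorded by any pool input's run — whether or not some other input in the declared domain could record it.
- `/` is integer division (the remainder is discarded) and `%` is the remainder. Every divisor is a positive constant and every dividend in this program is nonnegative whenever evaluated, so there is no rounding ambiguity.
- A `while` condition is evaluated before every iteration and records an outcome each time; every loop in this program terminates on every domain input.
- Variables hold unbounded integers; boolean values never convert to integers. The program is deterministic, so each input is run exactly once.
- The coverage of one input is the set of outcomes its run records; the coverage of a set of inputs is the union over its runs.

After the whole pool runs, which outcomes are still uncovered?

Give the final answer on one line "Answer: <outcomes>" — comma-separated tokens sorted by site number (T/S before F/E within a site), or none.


input #1 (p=3, r=1, u=-3): events B1->T, B1->F, B2->T, B3->F, B2->T, B3->F, B2->T, B3->F, B2->T, B3->F, B2->F, B4->T, B6->T; covers B1=T, B1=F, B2=T, B2=F, B3=F, B4=T, B6=T
input #2 (p=3, r=0, u=2): events B1->T, B1->F, B2->T, B3->F, B2->T, B3->F, B2->T, B3->F, B2->T, B3->F, B2->F, B4->T, B6->T; covers B1=T, B1=F, B2=T, B2=F, B3=F, B4=T, B6=T
input #3 (p=3, r=-1, u=1): events B1->T, B1->F, B2->T, B3->F, B2->T, B3->F, B2->T, B3->F, B2->T, B3->F, B2->F, B4->T, B6->T; covers B1=T, B1=F, B2=T, B2=F, B3=F, B4=T, B6=T
input #4 (p=4, r=0, u=2): events B1->T, B1->F, B2->T, B3->F, B2->T, B3->F, B2->T, B3->F, B2->T, B3->F, B2->F, B4->T, B6->T; covers B1=T, B1=F, B2=T, B2=F, B3=F, B4=T, B6=T
input #5 (p=1, r=-2, u=-2): events B1->T, B1->F, B2->T, B3->T, B2->T, B3->T, B2->T, B3->T, B2->T, B3->T, B2->F, B4->T, B6->F; covers B1=T, B1=F, B2=T, B2=F, B3=T, B4=T, B6=F
input #6 (p=1, r=-1, u=-4): events B1->T, B1->F, B2->T, B3->F, B2->T, B3->F, B2->T, B3->F, B2->T, B3->F, B2->F, B4->T, B6->F; covers B1=T, B1=F, B2=T, B2=F, B3=F, B4=T, B6=F
input #7 (p=1, r=-1, u=2): events B1->T, B1->F, B2->T, B3->F, B2->T, B3->F, B2->T, B3->F, B2->T, B3->F, B2->F, B4->T, B6->F; covers B1=T, B1=F, B2=T, B2=F, B3=F, B4=T, B6=F
union over the pool: B1=T, B1=F, B2=T, B2=F, B3=T, B3=F, B4=T, B6=T, B6=F
uncovered (3 of 12): B4=F, B5=T, B5=F
Answer: B4=F, B5=T, B5=F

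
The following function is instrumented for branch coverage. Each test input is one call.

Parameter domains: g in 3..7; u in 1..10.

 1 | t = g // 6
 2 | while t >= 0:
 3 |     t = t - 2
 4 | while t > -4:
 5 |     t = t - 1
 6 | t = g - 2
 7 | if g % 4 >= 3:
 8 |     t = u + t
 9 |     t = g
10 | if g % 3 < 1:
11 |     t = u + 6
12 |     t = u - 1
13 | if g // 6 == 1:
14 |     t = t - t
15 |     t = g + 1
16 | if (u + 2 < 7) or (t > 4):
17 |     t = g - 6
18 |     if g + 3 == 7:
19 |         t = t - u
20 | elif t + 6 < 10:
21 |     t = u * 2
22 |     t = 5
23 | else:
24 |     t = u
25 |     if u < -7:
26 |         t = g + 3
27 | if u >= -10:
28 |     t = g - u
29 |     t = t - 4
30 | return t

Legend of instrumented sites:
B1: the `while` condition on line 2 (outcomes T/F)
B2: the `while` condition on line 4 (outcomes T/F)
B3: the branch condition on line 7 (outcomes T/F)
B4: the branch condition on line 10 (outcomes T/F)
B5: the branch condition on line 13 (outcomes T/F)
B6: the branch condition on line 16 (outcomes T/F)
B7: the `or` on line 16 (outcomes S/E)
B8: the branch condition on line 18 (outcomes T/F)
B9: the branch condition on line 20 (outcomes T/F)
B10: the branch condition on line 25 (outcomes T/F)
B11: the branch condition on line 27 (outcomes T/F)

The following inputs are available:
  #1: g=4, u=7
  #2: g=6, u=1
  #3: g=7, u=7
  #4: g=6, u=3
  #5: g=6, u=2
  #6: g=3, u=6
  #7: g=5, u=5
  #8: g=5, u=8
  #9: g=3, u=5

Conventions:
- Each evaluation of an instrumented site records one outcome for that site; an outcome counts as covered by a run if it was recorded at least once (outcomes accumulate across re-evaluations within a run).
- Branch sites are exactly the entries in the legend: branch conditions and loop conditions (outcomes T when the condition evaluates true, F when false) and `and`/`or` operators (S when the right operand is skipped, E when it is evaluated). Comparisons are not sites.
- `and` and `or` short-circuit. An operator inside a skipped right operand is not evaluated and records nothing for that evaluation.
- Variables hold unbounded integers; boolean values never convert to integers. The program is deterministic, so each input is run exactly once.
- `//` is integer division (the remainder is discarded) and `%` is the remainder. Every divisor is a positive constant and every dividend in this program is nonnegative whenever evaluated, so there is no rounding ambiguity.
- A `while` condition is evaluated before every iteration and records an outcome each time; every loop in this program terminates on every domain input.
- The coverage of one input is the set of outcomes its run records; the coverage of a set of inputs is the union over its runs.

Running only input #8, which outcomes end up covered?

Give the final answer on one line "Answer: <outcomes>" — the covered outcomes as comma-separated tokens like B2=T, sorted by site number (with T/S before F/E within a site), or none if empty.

Running input #8 (g=5, u=8), event by event:
  B1->T, B1->F, B2->T, B2->T, B2->F, B3->F, B4->F, B5->F, B7->E, B6->F
  B9->T, B11->T
distinct outcomes covered: B1=T, B1=F, B2=T, B2=F, B3=F, B4=F, B5=F, B6=F, B7=E, B9=T, B11=T

Answer: B1=T, B1=F, B2=T, B2=F, B3=F, B4=F, B5=F, B6=F, B7=E, B9=T, B11=T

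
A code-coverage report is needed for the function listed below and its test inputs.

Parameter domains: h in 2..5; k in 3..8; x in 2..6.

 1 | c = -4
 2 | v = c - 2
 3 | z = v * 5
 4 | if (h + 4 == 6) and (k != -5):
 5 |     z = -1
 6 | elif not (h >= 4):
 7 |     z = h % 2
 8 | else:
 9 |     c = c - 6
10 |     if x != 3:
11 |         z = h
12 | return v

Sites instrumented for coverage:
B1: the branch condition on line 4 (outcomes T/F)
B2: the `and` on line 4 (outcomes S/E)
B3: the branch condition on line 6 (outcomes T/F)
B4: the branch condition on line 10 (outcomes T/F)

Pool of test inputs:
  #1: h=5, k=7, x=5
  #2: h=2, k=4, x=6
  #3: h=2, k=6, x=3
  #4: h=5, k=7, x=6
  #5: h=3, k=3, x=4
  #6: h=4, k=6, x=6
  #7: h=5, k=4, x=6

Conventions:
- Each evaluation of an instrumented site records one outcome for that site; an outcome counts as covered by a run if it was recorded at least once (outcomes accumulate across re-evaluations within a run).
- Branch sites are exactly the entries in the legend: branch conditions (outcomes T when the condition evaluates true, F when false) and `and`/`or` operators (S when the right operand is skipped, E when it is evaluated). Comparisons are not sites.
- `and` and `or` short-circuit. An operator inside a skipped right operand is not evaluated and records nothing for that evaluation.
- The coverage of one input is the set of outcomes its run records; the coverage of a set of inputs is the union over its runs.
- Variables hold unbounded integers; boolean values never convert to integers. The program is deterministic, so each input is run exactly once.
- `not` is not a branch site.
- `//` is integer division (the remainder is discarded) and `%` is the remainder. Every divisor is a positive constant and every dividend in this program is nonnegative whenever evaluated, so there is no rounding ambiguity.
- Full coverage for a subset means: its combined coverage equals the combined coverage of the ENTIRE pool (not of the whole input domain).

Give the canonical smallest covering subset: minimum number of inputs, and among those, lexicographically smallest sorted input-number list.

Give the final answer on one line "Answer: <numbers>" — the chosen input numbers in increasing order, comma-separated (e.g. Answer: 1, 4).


input #1, h=5, k=7, x=5: events B2->S, B1->F, B3->F, B4->T; outcomes B1=F, B2=S, B3=F, B4=T
input #2, h=2, k=4, x=6: events B2->E, B1->T; outcomes B1=T, B2=E
input #3, h=2, k=6, x=3: events B2->E, B1->T; outcomes B1=T, B2=E
input #4, h=5, k=7, x=6: events B2->S, B1->F, B3->F, B4->T; outcomes B1=F, B2=S, B3=F, B4=T
input #5, h=3, k=3, x=4: events B2->S, B1->F, B3->T; outcomes B1=F, B2=S, B3=T
input #6, h=4, k=6, x=6: events B2->S, B1->F, B3->F, B4->T; outcomes B1=F, B2=S, B3=F, B4=T
input #7, h=5, k=4, x=6: events B2->S, B1->F, B3->F, B4->T; outcomes B1=F, B2=S, B3=F, B4=T
union over all inputs: B1=T, B1=F, B2=S, B2=E, B3=T, B3=F, B4=T (7 outcomes)
checked all size-1 subsets: none covers 7 outcomes (max 4/7)
checked all size-2 subsets: none covers 7 outcomes (max 6/7)
at size 3, {1, 2, 5} reaches all 7 outcomes; every lexicographically earlier size-3 subset fails
Answer: 1, 2, 5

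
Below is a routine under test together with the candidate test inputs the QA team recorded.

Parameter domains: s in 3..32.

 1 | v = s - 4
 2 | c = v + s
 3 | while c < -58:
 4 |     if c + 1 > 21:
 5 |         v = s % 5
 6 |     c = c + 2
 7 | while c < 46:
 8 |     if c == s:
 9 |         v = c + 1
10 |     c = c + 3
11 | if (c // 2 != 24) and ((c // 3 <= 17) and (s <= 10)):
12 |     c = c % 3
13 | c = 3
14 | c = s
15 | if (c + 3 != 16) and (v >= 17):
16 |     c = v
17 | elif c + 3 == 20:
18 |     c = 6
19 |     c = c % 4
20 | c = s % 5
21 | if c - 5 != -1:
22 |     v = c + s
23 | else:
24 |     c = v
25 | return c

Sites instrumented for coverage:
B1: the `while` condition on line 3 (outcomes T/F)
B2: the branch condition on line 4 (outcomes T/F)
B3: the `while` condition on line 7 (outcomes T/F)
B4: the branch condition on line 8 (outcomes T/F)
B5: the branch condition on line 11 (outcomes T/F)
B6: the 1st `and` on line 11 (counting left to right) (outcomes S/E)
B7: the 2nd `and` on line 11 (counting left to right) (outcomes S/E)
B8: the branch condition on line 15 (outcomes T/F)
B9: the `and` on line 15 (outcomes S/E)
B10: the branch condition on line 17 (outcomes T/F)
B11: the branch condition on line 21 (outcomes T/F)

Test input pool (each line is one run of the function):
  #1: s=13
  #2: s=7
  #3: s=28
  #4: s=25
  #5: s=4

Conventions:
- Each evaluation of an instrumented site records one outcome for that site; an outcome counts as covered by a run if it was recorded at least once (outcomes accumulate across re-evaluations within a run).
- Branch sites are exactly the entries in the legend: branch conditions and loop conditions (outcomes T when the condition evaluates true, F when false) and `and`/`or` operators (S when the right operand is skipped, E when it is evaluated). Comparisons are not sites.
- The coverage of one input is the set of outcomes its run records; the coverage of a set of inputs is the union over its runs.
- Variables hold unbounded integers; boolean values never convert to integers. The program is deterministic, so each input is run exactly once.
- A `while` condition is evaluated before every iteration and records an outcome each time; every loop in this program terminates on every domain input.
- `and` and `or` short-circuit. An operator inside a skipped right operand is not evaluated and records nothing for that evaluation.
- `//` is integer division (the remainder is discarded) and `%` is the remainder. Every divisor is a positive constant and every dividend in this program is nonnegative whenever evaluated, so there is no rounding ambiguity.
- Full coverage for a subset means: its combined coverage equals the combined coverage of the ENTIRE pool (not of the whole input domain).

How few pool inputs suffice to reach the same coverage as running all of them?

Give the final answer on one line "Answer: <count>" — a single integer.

#1 (s=13) -> covered: B1=F, B3=T, B3=F, B4=F, B5=F, B6=E, B7=E, B8=F, B9=S, B10=F, B11=T
#2 (s=7) -> covered: B1=F, B3=T, B3=F, B4=F, B5=T, B6=E, B7=E, B8=F, B9=E, B10=F, B11=T
#3 (s=28) -> covered: B1=F, B3=F, B5=F, B6=E, B7=E, B8=T, B9=E, B11=T
#4 (s=25) -> covered: B1=F, B3=F, B5=F, B6=E, B7=E, B8=T, B9=E, B11=T
#5 (s=4) -> covered: B1=F, B3=T, B3=F, B4=T, B4=F, B5=T, B6=E, B7=E, B8=F, B9=E, B10=F, B11=F
together the pool reaches 16 outcomes: B1=F, B3=T, B3=F, B4=T, B4=F, B5=T, B5=F, B6=E, B7=E, B8=T, B8=F, B9=S, B9=E, B10=F, B11=T, B11=F
every size-1 subset falls short of the 16 outcomes (best: 12/16)
every size-2 subset falls short of the 16 outcomes (best: 15/16)
inputs {1, 3, 5} (size 3) cover everything; no size-3 subset with a lexicographically smaller index list covers all 16

Answer: 3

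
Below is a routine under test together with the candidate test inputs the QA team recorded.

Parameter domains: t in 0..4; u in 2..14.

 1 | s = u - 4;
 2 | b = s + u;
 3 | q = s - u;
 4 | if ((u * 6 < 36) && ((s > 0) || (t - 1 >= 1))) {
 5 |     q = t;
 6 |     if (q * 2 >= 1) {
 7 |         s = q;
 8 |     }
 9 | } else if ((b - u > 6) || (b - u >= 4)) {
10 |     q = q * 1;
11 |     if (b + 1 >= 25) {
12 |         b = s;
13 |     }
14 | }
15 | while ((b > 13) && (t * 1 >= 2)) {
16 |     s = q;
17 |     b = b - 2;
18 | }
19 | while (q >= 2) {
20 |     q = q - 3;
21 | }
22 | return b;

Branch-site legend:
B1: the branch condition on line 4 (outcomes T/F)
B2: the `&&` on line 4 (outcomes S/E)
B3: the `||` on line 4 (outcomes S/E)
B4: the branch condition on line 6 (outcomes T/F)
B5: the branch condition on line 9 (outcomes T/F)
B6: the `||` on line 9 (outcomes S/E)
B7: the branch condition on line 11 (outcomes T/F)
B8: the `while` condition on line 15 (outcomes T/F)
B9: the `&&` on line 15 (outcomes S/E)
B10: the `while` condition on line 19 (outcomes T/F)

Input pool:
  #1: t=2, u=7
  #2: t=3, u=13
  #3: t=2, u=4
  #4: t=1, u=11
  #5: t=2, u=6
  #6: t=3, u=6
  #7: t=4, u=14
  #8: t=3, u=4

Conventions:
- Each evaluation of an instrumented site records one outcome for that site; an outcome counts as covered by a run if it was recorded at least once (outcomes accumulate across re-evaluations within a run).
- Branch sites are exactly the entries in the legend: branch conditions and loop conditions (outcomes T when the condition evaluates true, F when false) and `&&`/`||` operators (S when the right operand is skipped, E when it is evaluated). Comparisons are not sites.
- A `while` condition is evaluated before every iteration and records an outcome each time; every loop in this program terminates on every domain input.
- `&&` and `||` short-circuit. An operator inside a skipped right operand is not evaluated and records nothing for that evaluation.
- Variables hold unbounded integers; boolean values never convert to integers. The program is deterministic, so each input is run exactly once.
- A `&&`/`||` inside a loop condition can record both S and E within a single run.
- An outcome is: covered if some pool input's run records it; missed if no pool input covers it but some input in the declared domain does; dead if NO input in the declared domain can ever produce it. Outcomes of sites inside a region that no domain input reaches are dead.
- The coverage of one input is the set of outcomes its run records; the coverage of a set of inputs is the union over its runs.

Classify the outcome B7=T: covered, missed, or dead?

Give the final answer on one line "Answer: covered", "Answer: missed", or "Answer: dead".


B7=T is recorded by pool input(s) 7 -> covered
Answer: covered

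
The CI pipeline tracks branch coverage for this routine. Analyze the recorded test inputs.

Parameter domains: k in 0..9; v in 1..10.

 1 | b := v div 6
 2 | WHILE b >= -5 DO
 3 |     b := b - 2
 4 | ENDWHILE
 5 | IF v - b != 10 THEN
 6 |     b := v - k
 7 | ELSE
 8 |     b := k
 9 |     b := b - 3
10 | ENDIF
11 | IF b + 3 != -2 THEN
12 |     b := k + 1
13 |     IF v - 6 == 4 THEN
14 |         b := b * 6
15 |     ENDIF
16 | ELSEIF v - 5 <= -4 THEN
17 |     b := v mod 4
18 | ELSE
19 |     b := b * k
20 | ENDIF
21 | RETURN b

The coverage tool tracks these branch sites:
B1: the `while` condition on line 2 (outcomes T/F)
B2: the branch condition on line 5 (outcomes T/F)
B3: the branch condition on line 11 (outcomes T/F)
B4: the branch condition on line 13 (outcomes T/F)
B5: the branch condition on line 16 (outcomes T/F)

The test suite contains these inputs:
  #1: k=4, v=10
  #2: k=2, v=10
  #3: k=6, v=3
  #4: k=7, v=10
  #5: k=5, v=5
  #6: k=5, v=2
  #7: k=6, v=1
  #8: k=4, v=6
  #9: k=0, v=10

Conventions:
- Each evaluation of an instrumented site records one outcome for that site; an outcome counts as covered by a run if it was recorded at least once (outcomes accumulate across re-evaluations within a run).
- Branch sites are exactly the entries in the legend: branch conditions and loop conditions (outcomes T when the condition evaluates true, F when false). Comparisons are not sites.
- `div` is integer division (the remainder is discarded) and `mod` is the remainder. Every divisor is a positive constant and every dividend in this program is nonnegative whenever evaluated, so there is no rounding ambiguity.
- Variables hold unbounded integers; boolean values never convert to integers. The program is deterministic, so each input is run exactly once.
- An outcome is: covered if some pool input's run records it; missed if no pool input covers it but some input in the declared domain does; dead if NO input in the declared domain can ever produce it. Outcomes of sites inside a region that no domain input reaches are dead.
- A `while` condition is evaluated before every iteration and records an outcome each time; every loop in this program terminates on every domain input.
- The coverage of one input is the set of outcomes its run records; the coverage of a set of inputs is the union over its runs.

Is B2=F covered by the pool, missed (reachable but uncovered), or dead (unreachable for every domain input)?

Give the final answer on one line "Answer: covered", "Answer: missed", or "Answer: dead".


no pool input records B2=F
but domain input (k=0, v=4) does record it -> reachable, so missed
Answer: missed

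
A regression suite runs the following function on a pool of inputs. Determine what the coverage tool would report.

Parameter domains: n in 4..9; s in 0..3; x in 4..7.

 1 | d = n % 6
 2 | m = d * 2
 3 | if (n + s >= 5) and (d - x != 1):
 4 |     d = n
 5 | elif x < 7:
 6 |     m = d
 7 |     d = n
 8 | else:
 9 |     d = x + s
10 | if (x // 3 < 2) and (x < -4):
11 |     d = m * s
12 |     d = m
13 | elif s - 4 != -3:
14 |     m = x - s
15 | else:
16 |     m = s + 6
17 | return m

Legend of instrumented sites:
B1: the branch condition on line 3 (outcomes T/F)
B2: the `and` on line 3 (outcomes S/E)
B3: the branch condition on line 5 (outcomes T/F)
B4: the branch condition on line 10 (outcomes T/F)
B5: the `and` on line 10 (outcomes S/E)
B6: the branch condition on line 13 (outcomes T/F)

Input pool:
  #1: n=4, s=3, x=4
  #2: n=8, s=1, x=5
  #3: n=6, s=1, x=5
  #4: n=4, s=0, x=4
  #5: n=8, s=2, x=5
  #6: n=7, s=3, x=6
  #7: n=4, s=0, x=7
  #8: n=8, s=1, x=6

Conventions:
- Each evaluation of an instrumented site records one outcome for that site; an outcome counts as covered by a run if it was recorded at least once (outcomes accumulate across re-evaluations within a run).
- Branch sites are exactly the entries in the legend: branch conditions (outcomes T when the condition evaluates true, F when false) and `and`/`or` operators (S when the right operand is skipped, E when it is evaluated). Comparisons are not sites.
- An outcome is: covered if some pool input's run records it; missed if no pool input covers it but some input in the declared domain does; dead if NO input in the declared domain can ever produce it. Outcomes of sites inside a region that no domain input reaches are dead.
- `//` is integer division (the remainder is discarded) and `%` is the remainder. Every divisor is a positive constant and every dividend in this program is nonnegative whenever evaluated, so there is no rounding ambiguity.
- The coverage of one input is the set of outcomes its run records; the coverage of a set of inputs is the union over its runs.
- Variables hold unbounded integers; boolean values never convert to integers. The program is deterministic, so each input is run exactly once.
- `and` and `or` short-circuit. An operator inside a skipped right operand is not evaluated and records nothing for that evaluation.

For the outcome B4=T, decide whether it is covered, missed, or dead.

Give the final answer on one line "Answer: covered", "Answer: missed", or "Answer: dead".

no pool input records B4=T
checking all 96 inputs in the declared domain: B4=T is never recorded -> dead

Answer: dead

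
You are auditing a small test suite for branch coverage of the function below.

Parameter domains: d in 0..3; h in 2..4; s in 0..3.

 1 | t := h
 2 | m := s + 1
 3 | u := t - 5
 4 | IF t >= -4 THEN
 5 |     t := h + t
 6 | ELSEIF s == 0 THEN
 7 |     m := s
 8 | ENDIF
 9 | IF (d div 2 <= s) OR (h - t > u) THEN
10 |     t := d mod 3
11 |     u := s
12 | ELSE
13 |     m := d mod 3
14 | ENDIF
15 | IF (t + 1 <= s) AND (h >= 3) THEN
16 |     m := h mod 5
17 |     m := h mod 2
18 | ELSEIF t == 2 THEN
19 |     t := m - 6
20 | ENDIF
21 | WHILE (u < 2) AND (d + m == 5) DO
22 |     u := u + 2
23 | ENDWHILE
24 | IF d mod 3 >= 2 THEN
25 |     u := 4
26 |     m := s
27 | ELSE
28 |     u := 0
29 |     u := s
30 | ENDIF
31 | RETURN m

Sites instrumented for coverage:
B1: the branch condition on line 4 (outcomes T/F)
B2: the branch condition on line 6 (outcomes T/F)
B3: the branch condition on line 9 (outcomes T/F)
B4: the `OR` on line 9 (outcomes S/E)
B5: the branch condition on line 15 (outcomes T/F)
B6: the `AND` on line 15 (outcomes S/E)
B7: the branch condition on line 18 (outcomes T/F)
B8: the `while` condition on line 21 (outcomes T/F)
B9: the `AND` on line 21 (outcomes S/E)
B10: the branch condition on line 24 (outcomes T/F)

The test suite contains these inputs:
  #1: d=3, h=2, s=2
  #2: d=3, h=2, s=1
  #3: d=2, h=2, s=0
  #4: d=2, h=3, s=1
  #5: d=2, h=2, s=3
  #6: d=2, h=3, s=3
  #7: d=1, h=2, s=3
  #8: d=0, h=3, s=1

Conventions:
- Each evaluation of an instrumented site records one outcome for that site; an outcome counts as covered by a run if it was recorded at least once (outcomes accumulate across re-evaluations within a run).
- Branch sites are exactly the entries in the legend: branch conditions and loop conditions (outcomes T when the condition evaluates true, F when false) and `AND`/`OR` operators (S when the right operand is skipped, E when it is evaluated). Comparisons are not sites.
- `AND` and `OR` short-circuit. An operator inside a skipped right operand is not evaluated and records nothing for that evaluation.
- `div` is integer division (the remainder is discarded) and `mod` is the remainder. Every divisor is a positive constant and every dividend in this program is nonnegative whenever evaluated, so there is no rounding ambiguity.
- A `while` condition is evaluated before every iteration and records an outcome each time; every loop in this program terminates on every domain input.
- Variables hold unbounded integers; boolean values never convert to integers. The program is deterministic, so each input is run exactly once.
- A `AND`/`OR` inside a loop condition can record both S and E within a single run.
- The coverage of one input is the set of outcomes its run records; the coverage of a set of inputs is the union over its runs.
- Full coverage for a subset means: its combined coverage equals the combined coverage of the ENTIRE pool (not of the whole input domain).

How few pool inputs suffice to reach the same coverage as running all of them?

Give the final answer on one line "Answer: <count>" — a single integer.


input #1 (d=3, h=2, s=2): events B1->T, B4->S, B3->T, B6->E, B5->F, B7->F, B9->S, B8->F, B10->F; covers B1=T, B3=T, B4=S, B5=F, B6=E, B7=F, B8=F, B9=S, B10=F
input #2 (d=3, h=2, s=1): events B1->T, B4->S, B3->T, B6->E, B5->F, B7->F, B9->E, B8->T, B9->S, B8->F, B10->F; covers B1=T, B3=T, B4=S, B5=F, B6=E, B7=F, B8=T, B8=F, B9=S, B9=E, B10=F
input #3 (d=2, h=2, s=0): events B1->T, B4->E, B3->T, B6->S, B5->F, B7->T, B9->E, B8->F, B10->T; covers B1=T, B3=T, B4=E, B5=F, B6=S, B7=T, B8=F, B9=E, B10=T
input #4 (d=2, h=3, s=1): events B1->T, B4->S, B3->T, B6->S, B5->F, B7->T, B9->E, B8->F, B10->T; covers B1=T, B3=T, B4=S, B5=F, B6=S, B7=T, B8=F, B9=E, B10=T
input #5 (d=2, h=2, s=3): events B1->T, B4->S, B3->T, B6->E, B5->F, B7->T, B9->S, B8->F, B10->T; covers B1=T, B3=T, B4=S, B5=F, B6=E, B7=T, B8=F, B9=S, B10=T
input #6 (d=2, h=3, s=3): events B1->T, B4->S, B3->T, B6->E, B5->T, B9->S, B8->F, B10->T; covers B1=T, B3=T, B4=S, B5=T, B6=E, B8=F, B9=S, B10=T
input #7 (d=1, h=2, s=3): events B1->T, B4->S, B3->T, B6->E, B5->F, B7->F, B9->S, B8->F, B10->F; covers B1=T, B3=T, B4=S, B5=F, B6=E, B7=F, B8=F, B9=S, B10=F
input #8 (d=0, h=3, s=1): events B1->T, B4->S, B3->T, B6->E, B5->T, B9->E, B8->F, B10->F; covers B1=T, B3=T, B4=S, B5=T, B6=E, B8=F, B9=E, B10=F
pool-wide coverage (16 outcomes): B1=T, B3=T, B4=S, B4=E, B5=T, B5=F, B6=S, B6=E, B7=T, B7=F, B8=T, B8=F, B9=S, B9=E, B10=T, B10=F
size 1 is not enough: best union over all size-1 subsets is 11/16
size 2 is not enough: best union over all size-2 subsets is 15/16
the canonical winner is {2, 3, 6}: size 3, full 16-outcome coverage, earliest index list among size-3 covers
Answer: 3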